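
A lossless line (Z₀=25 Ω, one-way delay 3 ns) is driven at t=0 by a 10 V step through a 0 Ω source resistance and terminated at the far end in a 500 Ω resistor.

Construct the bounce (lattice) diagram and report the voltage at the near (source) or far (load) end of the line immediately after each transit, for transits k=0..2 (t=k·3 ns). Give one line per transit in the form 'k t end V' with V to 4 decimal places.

Γ_L=0.904762, Γ_S=-1.000000; launch V₁=10·25/25=10.000000
k=0 src: V=10.0000
k=1 load: inc=10.000000, refl=10.000000·0.904762=9.0476; V=0.000000+10.000000+9.047619=19.0476
k=2 src: inc=9.047619, refl=9.047619·-1.000000=-9.0476; V=10.000000+9.047619+-9.047619=10.0000

0 0 source 10.0000
1 3 load 19.0476
2 6 source 10.0000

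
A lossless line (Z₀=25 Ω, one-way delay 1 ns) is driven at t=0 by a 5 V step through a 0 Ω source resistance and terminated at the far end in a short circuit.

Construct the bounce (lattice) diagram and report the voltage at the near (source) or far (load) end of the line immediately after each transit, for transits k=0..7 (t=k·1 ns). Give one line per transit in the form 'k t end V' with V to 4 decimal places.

Γ_L=-1.000000, Γ_S=-1.000000; launch V₁=5·25/25=5.000000
k=0 src: V=5.0000
k=1 load: inc=5.000000, refl=5.000000·-1.000000=-5.0000; V=0.000000+5.000000+-5.000000=0.0000
k=2 src: inc=-5.000000, refl=-5.000000·-1.000000=5.0000; V=5.000000+-5.000000+5.000000=5.0000
k=3 load: inc=5.000000, refl=5.000000·-1.000000=-5.0000; V=0.000000+5.000000+-5.000000=0.0000
k=4 src: inc=-5.000000, refl=-5.000000·-1.000000=5.0000; V=5.000000+-5.000000+5.000000=5.0000
k=5 load: inc=5.000000, refl=5.000000·-1.000000=-5.0000; V=0.000000+5.000000+-5.000000=0.0000
k=6 src: inc=-5.000000, refl=-5.000000·-1.000000=5.0000; V=5.000000+-5.000000+5.000000=5.0000
k=7 load: inc=5.000000, refl=5.000000·-1.000000=-5.0000; V=0.000000+5.000000+-5.000000=0.0000

0 0 source 5.0000
1 1 load 0.0000
2 2 source 5.0000
3 3 load 0.0000
4 4 source 5.0000
5 5 load 0.0000
6 6 source 5.0000
7 7 load 0.0000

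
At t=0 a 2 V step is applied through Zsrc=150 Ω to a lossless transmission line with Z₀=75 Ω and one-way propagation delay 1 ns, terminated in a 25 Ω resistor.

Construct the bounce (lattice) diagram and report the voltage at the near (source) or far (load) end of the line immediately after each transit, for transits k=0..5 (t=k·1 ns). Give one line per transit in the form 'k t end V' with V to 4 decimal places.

0 0 source 0.6667
1 1 load 0.3333
2 2 source 0.2222
3 3 load 0.2778
4 4 source 0.2963
5 5 load 0.2870

Γ_L=-0.500000, Γ_S=0.333333; launch V₁=2·75/225=0.666667
k=0 src: V=0.6667
k=1 load: inc=0.666667, refl=0.666667·-0.500000=-0.3333; V=0.000000+0.666667+-0.333333=0.3333
k=2 src: inc=-0.333333, refl=-0.333333·0.333333=-0.1111; V=0.666667+-0.333333+-0.111111=0.2222
k=3 load: inc=-0.111111, refl=-0.111111·-0.500000=0.0556; V=0.333333+-0.111111+0.055556=0.2778
k=4 src: inc=0.055556, refl=0.055556·0.333333=0.0185; V=0.222222+0.055556+0.018519=0.2963
k=5 load: inc=0.018519, refl=0.018519·-0.500000=-0.0093; V=0.277778+0.018519+-0.009259=0.2870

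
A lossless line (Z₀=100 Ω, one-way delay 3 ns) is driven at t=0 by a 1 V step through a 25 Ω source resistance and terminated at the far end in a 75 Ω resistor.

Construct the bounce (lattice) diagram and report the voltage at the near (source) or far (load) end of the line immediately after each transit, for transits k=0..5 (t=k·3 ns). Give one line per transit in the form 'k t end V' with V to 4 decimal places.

0 0 source 0.8000
1 3 load 0.6857
2 6 source 0.7543
3 9 load 0.7445
4 12 source 0.7504
5 15 load 0.7495

Γ_L=-0.142857, Γ_S=-0.600000; launch V₁=1·100/125=0.800000
k=0 src: V=0.8000
k=1 load: inc=0.800000, refl=0.800000·-0.142857=-0.1143; V=0.000000+0.800000+-0.114286=0.6857
k=2 src: inc=-0.114286, refl=-0.114286·-0.600000=0.0686; V=0.800000+-0.114286+0.068571=0.7543
k=3 load: inc=0.068571, refl=0.068571·-0.142857=-0.0098; V=0.685714+0.068571+-0.009796=0.7445
k=4 src: inc=-0.009796, refl=-0.009796·-0.600000=0.0059; V=0.754286+-0.009796+0.005878=0.7504
k=5 load: inc=0.005878, refl=0.005878·-0.142857=-0.0008; V=0.744490+0.005878+-0.000840=0.7495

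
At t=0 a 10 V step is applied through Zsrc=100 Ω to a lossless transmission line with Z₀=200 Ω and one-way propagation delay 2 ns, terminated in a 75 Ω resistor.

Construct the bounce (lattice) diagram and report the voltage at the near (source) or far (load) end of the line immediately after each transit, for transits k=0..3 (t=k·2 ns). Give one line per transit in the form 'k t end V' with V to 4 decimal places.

Γ_L=-0.454545, Γ_S=-0.333333; launch V₁=10·200/300=6.666667
k=0 src: V=6.6667
k=1 load: inc=6.666667, refl=6.666667·-0.454545=-3.0303; V=0.000000+6.666667+-3.030303=3.6364
k=2 src: inc=-3.030303, refl=-3.030303·-0.333333=1.0101; V=6.666667+-3.030303+1.010101=4.6465
k=3 load: inc=1.010101, refl=1.010101·-0.454545=-0.4591; V=3.636364+1.010101+-0.459137=4.1873

0 0 source 6.6667
1 2 load 3.6364
2 4 source 4.6465
3 6 load 4.1873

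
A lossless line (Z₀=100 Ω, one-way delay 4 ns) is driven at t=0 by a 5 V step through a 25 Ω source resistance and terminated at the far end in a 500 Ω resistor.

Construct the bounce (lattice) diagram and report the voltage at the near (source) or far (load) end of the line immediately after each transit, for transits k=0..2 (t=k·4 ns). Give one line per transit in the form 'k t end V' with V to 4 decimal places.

Γ_L=0.666667, Γ_S=-0.600000; launch V₁=5·100/125=4.000000
k=0 src: V=4.0000
k=1 load: inc=4.000000, refl=4.000000·0.666667=2.6667; V=0.000000+4.000000+2.666667=6.6667
k=2 src: inc=2.666667, refl=2.666667·-0.600000=-1.6000; V=4.000000+2.666667+-1.600000=5.0667

0 0 source 4.0000
1 4 load 6.6667
2 8 source 5.0667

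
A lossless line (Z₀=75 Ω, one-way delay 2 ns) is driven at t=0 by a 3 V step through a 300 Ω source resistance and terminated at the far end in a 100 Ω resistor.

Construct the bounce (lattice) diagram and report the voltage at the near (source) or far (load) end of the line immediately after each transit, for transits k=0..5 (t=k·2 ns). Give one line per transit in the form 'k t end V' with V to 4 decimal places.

0 0 source 0.6000
1 2 load 0.6857
2 4 source 0.7371
3 6 load 0.7445
4 8 source 0.7489
5 10 load 0.7495

Γ_L=0.142857, Γ_S=0.600000; launch V₁=3·75/375=0.600000
k=0 src: V=0.6000
k=1 load: inc=0.600000, refl=0.600000·0.142857=0.0857; V=0.000000+0.600000+0.085714=0.6857
k=2 src: inc=0.085714, refl=0.085714·0.600000=0.0514; V=0.600000+0.085714+0.051429=0.7371
k=3 load: inc=0.051429, refl=0.051429·0.142857=0.0073; V=0.685714+0.051429+0.007347=0.7445
k=4 src: inc=0.007347, refl=0.007347·0.600000=0.0044; V=0.737143+0.007347+0.004408=0.7489
k=5 load: inc=0.004408, refl=0.004408·0.142857=0.0006; V=0.744490+0.004408+0.000630=0.7495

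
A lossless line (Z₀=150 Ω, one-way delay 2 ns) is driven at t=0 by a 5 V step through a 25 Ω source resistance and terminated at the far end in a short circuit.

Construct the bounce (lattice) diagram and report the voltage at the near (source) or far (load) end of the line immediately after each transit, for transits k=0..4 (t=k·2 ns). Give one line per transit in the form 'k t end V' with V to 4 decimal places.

0 0 source 4.2857
1 2 load 0.0000
2 4 source 3.0612
3 6 load 0.0000
4 8 source 2.1866

Γ_L=-1.000000, Γ_S=-0.714286; launch V₁=5·150/175=4.285714
k=0 src: V=4.2857
k=1 load: inc=4.285714, refl=4.285714·-1.000000=-4.2857; V=0.000000+4.285714+-4.285714=0.0000
k=2 src: inc=-4.285714, refl=-4.285714·-0.714286=3.0612; V=4.285714+-4.285714+3.061224=3.0612
k=3 load: inc=3.061224, refl=3.061224·-1.000000=-3.0612; V=0.000000+3.061224+-3.061224=0.0000
k=4 src: inc=-3.061224, refl=-3.061224·-0.714286=2.1866; V=3.061224+-3.061224+2.186589=2.1866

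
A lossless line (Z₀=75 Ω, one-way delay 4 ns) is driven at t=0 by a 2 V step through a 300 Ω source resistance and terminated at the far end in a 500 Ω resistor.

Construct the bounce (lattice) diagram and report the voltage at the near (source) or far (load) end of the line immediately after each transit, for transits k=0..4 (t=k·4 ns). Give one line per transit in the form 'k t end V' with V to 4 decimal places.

Γ_L=0.739130, Γ_S=0.600000; launch V₁=2·75/375=0.400000
k=0 src: V=0.4000
k=1 load: inc=0.400000, refl=0.400000·0.739130=0.2957; V=0.000000+0.400000+0.295652=0.6957
k=2 src: inc=0.295652, refl=0.295652·0.600000=0.1774; V=0.400000+0.295652+0.177391=0.8730
k=3 load: inc=0.177391, refl=0.177391·0.739130=0.1311; V=0.695652+0.177391+0.131115=1.0042
k=4 src: inc=0.131115, refl=0.131115·0.600000=0.0787; V=0.873043+0.131115+0.078669=1.0828

0 0 source 0.4000
1 4 load 0.6957
2 8 source 0.8730
3 12 load 1.0042
4 16 source 1.0828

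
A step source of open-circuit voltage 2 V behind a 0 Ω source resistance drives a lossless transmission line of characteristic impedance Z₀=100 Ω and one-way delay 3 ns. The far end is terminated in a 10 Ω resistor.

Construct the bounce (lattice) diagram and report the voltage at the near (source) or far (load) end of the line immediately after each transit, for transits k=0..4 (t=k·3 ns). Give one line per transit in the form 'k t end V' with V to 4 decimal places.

Γ_L=-0.818182, Γ_S=-1.000000; launch V₁=2·100/100=2.000000
k=0 src: V=2.0000
k=1 load: inc=2.000000, refl=2.000000·-0.818182=-1.6364; V=0.000000+2.000000+-1.636364=0.3636
k=2 src: inc=-1.636364, refl=-1.636364·-1.000000=1.6364; V=2.000000+-1.636364+1.636364=2.0000
k=3 load: inc=1.636364, refl=1.636364·-0.818182=-1.3388; V=0.363636+1.636364+-1.338843=0.6612
k=4 src: inc=-1.338843, refl=-1.338843·-1.000000=1.3388; V=2.000000+-1.338843+1.338843=2.0000

0 0 source 2.0000
1 3 load 0.3636
2 6 source 2.0000
3 9 load 0.6612
4 12 source 2.0000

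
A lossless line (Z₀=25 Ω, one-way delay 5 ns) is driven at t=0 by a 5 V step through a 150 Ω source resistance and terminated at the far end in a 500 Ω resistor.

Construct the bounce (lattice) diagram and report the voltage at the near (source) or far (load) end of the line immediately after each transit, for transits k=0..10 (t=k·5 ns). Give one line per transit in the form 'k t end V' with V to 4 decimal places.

0 0 source 0.7143
1 5 load 1.3605
2 10 source 1.8222
3 15 load 2.2398
4 20 source 2.5381
5 25 load 2.8080
6 30 source 3.0008
7 35 load 3.1753
8 40 source 3.2999
9 45 load 3.4126
10 50 source 3.4931

Γ_L=0.904762, Γ_S=0.714286; launch V₁=5·25/175=0.714286
k=0 src: V=0.7143
k=1 load: inc=0.714286, refl=0.714286·0.904762=0.6463; V=0.000000+0.714286+0.646259=1.3605
k=2 src: inc=0.646259, refl=0.646259·0.714286=0.4616; V=0.714286+0.646259+0.461613=1.8222
k=3 load: inc=0.461613, refl=0.461613·0.904762=0.4177; V=1.360544+0.461613+0.417650=2.2398
k=4 src: inc=0.417650, refl=0.417650·0.714286=0.2983; V=1.822157+0.417650+0.298321=2.5381
k=5 load: inc=0.298321, refl=0.298321·0.904762=0.2699; V=2.239807+0.298321+0.269910=2.8080
k=6 src: inc=0.269910, refl=0.269910·0.714286=0.1928; V=2.538129+0.269910+0.192793=3.0008
k=7 load: inc=0.192793, refl=0.192793·0.904762=0.1744; V=2.808039+0.192793+0.174432=3.1753
k=8 src: inc=0.174432, refl=0.174432·0.714286=0.1246; V=3.000832+0.174432+0.124594=3.2999
k=9 load: inc=0.124594, refl=0.124594·0.904762=0.1127; V=3.175263+0.124594+0.112728=3.4126
k=10 src: inc=0.112728, refl=0.112728·0.714286=0.0805; V=3.299857+0.112728+0.080520=3.4931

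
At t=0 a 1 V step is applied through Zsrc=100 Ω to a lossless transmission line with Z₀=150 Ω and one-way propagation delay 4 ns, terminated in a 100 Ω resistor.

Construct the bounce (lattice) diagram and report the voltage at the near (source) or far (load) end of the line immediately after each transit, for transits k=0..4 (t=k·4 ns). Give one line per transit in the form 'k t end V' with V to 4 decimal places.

0 0 source 0.6000
1 4 load 0.4800
2 8 source 0.5040
3 12 load 0.4992
4 16 source 0.5002

Γ_L=-0.200000, Γ_S=-0.200000; launch V₁=1·150/250=0.600000
k=0 src: V=0.6000
k=1 load: inc=0.600000, refl=0.600000·-0.200000=-0.1200; V=0.000000+0.600000+-0.120000=0.4800
k=2 src: inc=-0.120000, refl=-0.120000·-0.200000=0.0240; V=0.600000+-0.120000+0.024000=0.5040
k=3 load: inc=0.024000, refl=0.024000·-0.200000=-0.0048; V=0.480000+0.024000+-0.004800=0.4992
k=4 src: inc=-0.004800, refl=-0.004800·-0.200000=0.0010; V=0.504000+-0.004800+0.000960=0.5002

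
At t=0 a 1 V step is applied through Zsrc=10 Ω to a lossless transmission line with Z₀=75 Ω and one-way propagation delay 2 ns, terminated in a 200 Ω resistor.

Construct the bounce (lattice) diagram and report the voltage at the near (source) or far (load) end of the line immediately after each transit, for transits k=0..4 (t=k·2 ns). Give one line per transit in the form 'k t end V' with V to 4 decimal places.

Γ_L=0.454545, Γ_S=-0.764706; launch V₁=1·75/85=0.882353
k=0 src: V=0.8824
k=1 load: inc=0.882353, refl=0.882353·0.454545=0.4011; V=0.000000+0.882353+0.401070=1.2834
k=2 src: inc=0.401070, refl=0.401070·-0.764706=-0.3067; V=0.882353+0.401070+-0.306700=0.9767
k=3 load: inc=-0.306700, refl=-0.306700·0.454545=-0.1394; V=1.283422+-0.306700+-0.139409=0.8373
k=4 src: inc=-0.139409, refl=-0.139409·-0.764706=0.1066; V=0.976722+-0.139409+0.106607=0.9439

0 0 source 0.8824
1 2 load 1.2834
2 4 source 0.9767
3 6 load 0.8373
4 8 source 0.9439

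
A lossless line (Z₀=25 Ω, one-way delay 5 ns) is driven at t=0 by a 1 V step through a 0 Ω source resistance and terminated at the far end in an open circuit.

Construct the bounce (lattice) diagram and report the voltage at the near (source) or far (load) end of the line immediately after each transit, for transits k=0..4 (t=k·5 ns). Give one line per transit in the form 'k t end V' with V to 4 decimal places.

Γ_L=1.000000, Γ_S=-1.000000; launch V₁=1·25/25=1.000000
k=0 src: V=1.0000
k=1 load: inc=1.000000, refl=1.000000·1.000000=1.0000; V=0.000000+1.000000+1.000000=2.0000
k=2 src: inc=1.000000, refl=1.000000·-1.000000=-1.0000; V=1.000000+1.000000+-1.000000=1.0000
k=3 load: inc=-1.000000, refl=-1.000000·1.000000=-1.0000; V=2.000000+-1.000000+-1.000000=0.0000
k=4 src: inc=-1.000000, refl=-1.000000·-1.000000=1.0000; V=1.000000+-1.000000+1.000000=1.0000

0 0 source 1.0000
1 5 load 2.0000
2 10 source 1.0000
3 15 load 0.0000
4 20 source 1.0000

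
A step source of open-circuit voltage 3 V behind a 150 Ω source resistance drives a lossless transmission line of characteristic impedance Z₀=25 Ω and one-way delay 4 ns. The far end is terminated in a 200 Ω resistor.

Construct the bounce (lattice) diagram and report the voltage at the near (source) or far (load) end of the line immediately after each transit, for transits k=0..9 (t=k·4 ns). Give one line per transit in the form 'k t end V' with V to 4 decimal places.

Γ_L=0.777778, Γ_S=0.714286; launch V₁=3·25/175=0.428571
k=0 src: V=0.4286
k=1 load: inc=0.428571, refl=0.428571·0.777778=0.3333; V=0.000000+0.428571+0.333333=0.7619
k=2 src: inc=0.333333, refl=0.333333·0.714286=0.2381; V=0.428571+0.333333+0.238095=1.0000
k=3 load: inc=0.238095, refl=0.238095·0.777778=0.1852; V=0.761905+0.238095+0.185185=1.1852
k=4 src: inc=0.185185, refl=0.185185·0.714286=0.1323; V=1.000000+0.185185+0.132275=1.3175
k=5 load: inc=0.132275, refl=0.132275·0.777778=0.1029; V=1.185185+0.132275+0.102881=1.4203
k=6 src: inc=0.102881, refl=0.102881·0.714286=0.0735; V=1.317460+0.102881+0.073486=1.4938
k=7 load: inc=0.073486, refl=0.073486·0.777778=0.0572; V=1.420341+0.073486+0.057156=1.5510
k=8 src: inc=0.057156, refl=0.057156·0.714286=0.0408; V=1.493827+0.057156+0.040826=1.5918
k=9 load: inc=0.040826, refl=0.040826·0.777778=0.0318; V=1.550983+0.040826+0.031753=1.6236

0 0 source 0.4286
1 4 load 0.7619
2 8 source 1.0000
3 12 load 1.1852
4 16 source 1.3175
5 20 load 1.4203
6 24 source 1.4938
7 28 load 1.5510
8 32 source 1.5918
9 36 load 1.6236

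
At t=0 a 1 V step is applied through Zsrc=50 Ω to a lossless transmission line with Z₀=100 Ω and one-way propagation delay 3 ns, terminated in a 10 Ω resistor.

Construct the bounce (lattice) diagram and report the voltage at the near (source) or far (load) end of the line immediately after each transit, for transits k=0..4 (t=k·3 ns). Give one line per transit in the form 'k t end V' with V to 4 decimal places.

Γ_L=-0.818182, Γ_S=-0.333333; launch V₁=1·100/150=0.666667
k=0 src: V=0.6667
k=1 load: inc=0.666667, refl=0.666667·-0.818182=-0.5455; V=0.000000+0.666667+-0.545455=0.1212
k=2 src: inc=-0.545455, refl=-0.545455·-0.333333=0.1818; V=0.666667+-0.545455+0.181818=0.3030
k=3 load: inc=0.181818, refl=0.181818·-0.818182=-0.1488; V=0.121212+0.181818+-0.148760=0.1543
k=4 src: inc=-0.148760, refl=-0.148760·-0.333333=0.0496; V=0.303030+-0.148760+0.049587=0.2039

0 0 source 0.6667
1 3 load 0.1212
2 6 source 0.3030
3 9 load 0.1543
4 12 source 0.2039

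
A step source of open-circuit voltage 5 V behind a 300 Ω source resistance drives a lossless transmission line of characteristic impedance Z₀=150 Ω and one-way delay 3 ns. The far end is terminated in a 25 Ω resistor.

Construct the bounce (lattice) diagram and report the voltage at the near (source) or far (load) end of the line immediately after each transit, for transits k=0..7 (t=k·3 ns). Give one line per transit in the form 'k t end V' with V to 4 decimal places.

0 0 source 1.6667
1 3 load 0.4762
2 6 source 0.0794
3 9 load 0.3628
4 12 source 0.4573
5 15 load 0.3898
6 18 source 0.3673
7 21 load 0.3834

Γ_L=-0.714286, Γ_S=0.333333; launch V₁=5·150/450=1.666667
k=0 src: V=1.6667
k=1 load: inc=1.666667, refl=1.666667·-0.714286=-1.1905; V=0.000000+1.666667+-1.190476=0.4762
k=2 src: inc=-1.190476, refl=-1.190476·0.333333=-0.3968; V=1.666667+-1.190476+-0.396825=0.0794
k=3 load: inc=-0.396825, refl=-0.396825·-0.714286=0.2834; V=0.476190+-0.396825+0.283447=0.3628
k=4 src: inc=0.283447, refl=0.283447·0.333333=0.0945; V=0.079365+0.283447+0.094482=0.4573
k=5 load: inc=0.094482, refl=0.094482·-0.714286=-0.0675; V=0.362812+0.094482+-0.067487=0.3898
k=6 src: inc=-0.067487, refl=-0.067487·0.333333=-0.0225; V=0.457294+-0.067487+-0.022496=0.3673
k=7 load: inc=-0.022496, refl=-0.022496·-0.714286=0.0161; V=0.389807+-0.022496+0.016068=0.3834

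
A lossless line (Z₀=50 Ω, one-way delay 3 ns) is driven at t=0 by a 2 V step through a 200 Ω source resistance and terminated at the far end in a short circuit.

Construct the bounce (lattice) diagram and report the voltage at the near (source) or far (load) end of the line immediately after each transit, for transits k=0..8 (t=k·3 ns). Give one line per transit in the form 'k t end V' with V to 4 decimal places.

Γ_L=-1.000000, Γ_S=0.600000; launch V₁=2·50/250=0.400000
k=0 src: V=0.4000
k=1 load: inc=0.400000, refl=0.400000·-1.000000=-0.4000; V=0.000000+0.400000+-0.400000=0.0000
k=2 src: inc=-0.400000, refl=-0.400000·0.600000=-0.2400; V=0.400000+-0.400000+-0.240000=-0.2400
k=3 load: inc=-0.240000, refl=-0.240000·-1.000000=0.2400; V=0.000000+-0.240000+0.240000=0.0000
k=4 src: inc=0.240000, refl=0.240000·0.600000=0.1440; V=-0.240000+0.240000+0.144000=0.1440
k=5 load: inc=0.144000, refl=0.144000·-1.000000=-0.1440; V=0.000000+0.144000+-0.144000=0.0000
k=6 src: inc=-0.144000, refl=-0.144000·0.600000=-0.0864; V=0.144000+-0.144000+-0.086400=-0.0864
k=7 load: inc=-0.086400, refl=-0.086400·-1.000000=0.0864; V=0.000000+-0.086400+0.086400=0.0000
k=8 src: inc=0.086400, refl=0.086400·0.600000=0.0518; V=-0.086400+0.086400+0.051840=0.0518

0 0 source 0.4000
1 3 load 0.0000
2 6 source -0.2400
3 9 load 0.0000
4 12 source 0.1440
5 15 load 0.0000
6 18 source -0.0864
7 21 load 0.0000
8 24 source 0.0518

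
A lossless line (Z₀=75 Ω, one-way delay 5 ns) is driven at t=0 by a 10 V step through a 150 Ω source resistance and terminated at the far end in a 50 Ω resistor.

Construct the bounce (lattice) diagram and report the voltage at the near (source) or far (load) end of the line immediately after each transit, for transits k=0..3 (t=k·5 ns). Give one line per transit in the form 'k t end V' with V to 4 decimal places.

0 0 source 3.3333
1 5 load 2.6667
2 10 source 2.4444
3 15 load 2.4889

Γ_L=-0.200000, Γ_S=0.333333; launch V₁=10·75/225=3.333333
k=0 src: V=3.3333
k=1 load: inc=3.333333, refl=3.333333·-0.200000=-0.6667; V=0.000000+3.333333+-0.666667=2.6667
k=2 src: inc=-0.666667, refl=-0.666667·0.333333=-0.2222; V=3.333333+-0.666667+-0.222222=2.4444
k=3 load: inc=-0.222222, refl=-0.222222·-0.200000=0.0444; V=2.666667+-0.222222+0.044444=2.4889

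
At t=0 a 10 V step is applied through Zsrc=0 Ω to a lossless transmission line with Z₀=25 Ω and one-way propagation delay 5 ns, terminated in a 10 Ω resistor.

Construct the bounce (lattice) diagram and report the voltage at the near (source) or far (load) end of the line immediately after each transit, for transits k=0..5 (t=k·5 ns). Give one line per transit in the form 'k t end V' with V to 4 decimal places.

Γ_L=-0.428571, Γ_S=-1.000000; launch V₁=10·25/25=10.000000
k=0 src: V=10.0000
k=1 load: inc=10.000000, refl=10.000000·-0.428571=-4.2857; V=0.000000+10.000000+-4.285714=5.7143
k=2 src: inc=-4.285714, refl=-4.285714·-1.000000=4.2857; V=10.000000+-4.285714+4.285714=10.0000
k=3 load: inc=4.285714, refl=4.285714·-0.428571=-1.8367; V=5.714286+4.285714+-1.836735=8.1633
k=4 src: inc=-1.836735, refl=-1.836735·-1.000000=1.8367; V=10.000000+-1.836735+1.836735=10.0000
k=5 load: inc=1.836735, refl=1.836735·-0.428571=-0.7872; V=8.163265+1.836735+-0.787172=9.2128

0 0 source 10.0000
1 5 load 5.7143
2 10 source 10.0000
3 15 load 8.1633
4 20 source 10.0000
5 25 load 9.2128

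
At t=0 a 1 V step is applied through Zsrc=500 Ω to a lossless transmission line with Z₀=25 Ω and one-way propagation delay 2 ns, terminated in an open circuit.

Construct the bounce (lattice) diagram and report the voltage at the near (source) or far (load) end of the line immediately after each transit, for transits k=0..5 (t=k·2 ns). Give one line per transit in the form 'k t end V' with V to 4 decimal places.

0 0 source 0.0476
1 2 load 0.0952
2 4 source 0.1383
3 6 load 0.1814
4 8 source 0.2204
5 10 load 0.2594

Γ_L=1.000000, Γ_S=0.904762; launch V₁=1·25/525=0.047619
k=0 src: V=0.0476
k=1 load: inc=0.047619, refl=0.047619·1.000000=0.0476; V=0.000000+0.047619+0.047619=0.0952
k=2 src: inc=0.047619, refl=0.047619·0.904762=0.0431; V=0.047619+0.047619+0.043084=0.1383
k=3 load: inc=0.043084, refl=0.043084·1.000000=0.0431; V=0.095238+0.043084+0.043084=0.1814
k=4 src: inc=0.043084, refl=0.043084·0.904762=0.0390; V=0.138322+0.043084+0.038981=0.2204
k=5 load: inc=0.038981, refl=0.038981·1.000000=0.0390; V=0.181406+0.038981+0.038981=0.2594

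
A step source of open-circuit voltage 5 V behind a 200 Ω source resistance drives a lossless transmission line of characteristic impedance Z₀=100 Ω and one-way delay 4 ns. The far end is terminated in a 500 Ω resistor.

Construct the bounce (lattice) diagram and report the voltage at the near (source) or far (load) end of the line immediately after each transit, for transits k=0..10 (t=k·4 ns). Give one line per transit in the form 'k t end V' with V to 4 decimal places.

Γ_L=0.666667, Γ_S=0.333333; launch V₁=5·100/300=1.666667
k=0 src: V=1.6667
k=1 load: inc=1.666667, refl=1.666667·0.666667=1.1111; V=0.000000+1.666667+1.111111=2.7778
k=2 src: inc=1.111111, refl=1.111111·0.333333=0.3704; V=1.666667+1.111111+0.370370=3.1481
k=3 load: inc=0.370370, refl=0.370370·0.666667=0.2469; V=2.777778+0.370370+0.246914=3.3951
k=4 src: inc=0.246914, refl=0.246914·0.333333=0.0823; V=3.148148+0.246914+0.082305=3.4774
k=5 load: inc=0.082305, refl=0.082305·0.666667=0.0549; V=3.395062+0.082305+0.054870=3.5322
k=6 src: inc=0.054870, refl=0.054870·0.333333=0.0183; V=3.477366+0.054870+0.018290=3.5505
k=7 load: inc=0.018290, refl=0.018290·0.666667=0.0122; V=3.532236+0.018290+0.012193=3.5627
k=8 src: inc=0.012193, refl=0.012193·0.333333=0.0041; V=3.550526+0.012193+0.004064=3.5668
k=9 load: inc=0.004064, refl=0.004064·0.666667=0.0027; V=3.562719+0.004064+0.002710=3.5695
k=10 src: inc=0.002710, refl=0.002710·0.333333=0.0009; V=3.566784+0.002710+0.000903=3.5704

0 0 source 1.6667
1 4 load 2.7778
2 8 source 3.1481
3 12 load 3.3951
4 16 source 3.4774
5 20 load 3.5322
6 24 source 3.5505
7 28 load 3.5627
8 32 source 3.5668
9 36 load 3.5695
10 40 source 3.5704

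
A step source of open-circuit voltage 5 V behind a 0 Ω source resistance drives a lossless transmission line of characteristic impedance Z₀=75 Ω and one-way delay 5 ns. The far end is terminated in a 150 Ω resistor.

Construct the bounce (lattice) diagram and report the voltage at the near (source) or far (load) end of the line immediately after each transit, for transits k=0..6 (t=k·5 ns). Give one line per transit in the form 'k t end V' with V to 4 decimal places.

Γ_L=0.333333, Γ_S=-1.000000; launch V₁=5·75/75=5.000000
k=0 src: V=5.0000
k=1 load: inc=5.000000, refl=5.000000·0.333333=1.6667; V=0.000000+5.000000+1.666667=6.6667
k=2 src: inc=1.666667, refl=1.666667·-1.000000=-1.6667; V=5.000000+1.666667+-1.666667=5.0000
k=3 load: inc=-1.666667, refl=-1.666667·0.333333=-0.5556; V=6.666667+-1.666667+-0.555556=4.4444
k=4 src: inc=-0.555556, refl=-0.555556·-1.000000=0.5556; V=5.000000+-0.555556+0.555556=5.0000
k=5 load: inc=0.555556, refl=0.555556·0.333333=0.1852; V=4.444444+0.555556+0.185185=5.1852
k=6 src: inc=0.185185, refl=0.185185·-1.000000=-0.1852; V=5.000000+0.185185+-0.185185=5.0000

0 0 source 5.0000
1 5 load 6.6667
2 10 source 5.0000
3 15 load 4.4444
4 20 source 5.0000
5 25 load 5.1852
6 30 source 5.0000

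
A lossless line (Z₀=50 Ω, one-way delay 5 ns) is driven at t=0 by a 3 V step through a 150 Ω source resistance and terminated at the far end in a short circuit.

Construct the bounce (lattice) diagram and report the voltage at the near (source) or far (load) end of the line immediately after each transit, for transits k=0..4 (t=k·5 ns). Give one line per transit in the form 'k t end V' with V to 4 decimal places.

0 0 source 0.7500
1 5 load 0.0000
2 10 source -0.3750
3 15 load 0.0000
4 20 source 0.1875

Γ_L=-1.000000, Γ_S=0.500000; launch V₁=3·50/200=0.750000
k=0 src: V=0.7500
k=1 load: inc=0.750000, refl=0.750000·-1.000000=-0.7500; V=0.000000+0.750000+-0.750000=0.0000
k=2 src: inc=-0.750000, refl=-0.750000·0.500000=-0.3750; V=0.750000+-0.750000+-0.375000=-0.3750
k=3 load: inc=-0.375000, refl=-0.375000·-1.000000=0.3750; V=0.000000+-0.375000+0.375000=0.0000
k=4 src: inc=0.375000, refl=0.375000·0.500000=0.1875; V=-0.375000+0.375000+0.187500=0.1875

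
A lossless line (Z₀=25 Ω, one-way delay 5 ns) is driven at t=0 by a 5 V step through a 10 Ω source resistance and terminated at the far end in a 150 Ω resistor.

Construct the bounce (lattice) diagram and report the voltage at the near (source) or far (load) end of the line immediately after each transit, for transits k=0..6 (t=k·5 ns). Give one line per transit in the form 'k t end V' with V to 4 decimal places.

0 0 source 3.5714
1 5 load 6.1224
2 10 source 5.0292
3 15 load 4.2482
4 20 source 4.5829
5 25 load 4.8220
6 30 source 4.7195

Γ_L=0.714286, Γ_S=-0.428571; launch V₁=5·25/35=3.571429
k=0 src: V=3.5714
k=1 load: inc=3.571429, refl=3.571429·0.714286=2.5510; V=0.000000+3.571429+2.551020=6.1224
k=2 src: inc=2.551020, refl=2.551020·-0.428571=-1.0933; V=3.571429+2.551020+-1.093294=5.0292
k=3 load: inc=-1.093294, refl=-1.093294·0.714286=-0.7809; V=6.122449+-1.093294+-0.780925=4.2482
k=4 src: inc=-0.780925, refl=-0.780925·-0.428571=0.3347; V=5.029155+-0.780925+0.334682=4.5829
k=5 load: inc=0.334682, refl=0.334682·0.714286=0.2391; V=4.248230+0.334682+0.239059=4.8220
k=6 src: inc=0.239059, refl=0.239059·-0.428571=-0.1025; V=4.582912+0.239059+-0.102454=4.7195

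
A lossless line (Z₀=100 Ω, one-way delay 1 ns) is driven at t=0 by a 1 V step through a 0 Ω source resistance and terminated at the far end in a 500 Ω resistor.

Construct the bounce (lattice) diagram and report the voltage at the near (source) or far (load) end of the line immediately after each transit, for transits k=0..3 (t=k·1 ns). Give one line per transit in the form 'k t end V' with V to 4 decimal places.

Γ_L=0.666667, Γ_S=-1.000000; launch V₁=1·100/100=1.000000
k=0 src: V=1.0000
k=1 load: inc=1.000000, refl=1.000000·0.666667=0.6667; V=0.000000+1.000000+0.666667=1.6667
k=2 src: inc=0.666667, refl=0.666667·-1.000000=-0.6667; V=1.000000+0.666667+-0.666667=1.0000
k=3 load: inc=-0.666667, refl=-0.666667·0.666667=-0.4444; V=1.666667+-0.666667+-0.444444=0.5556

0 0 source 1.0000
1 1 load 1.6667
2 2 source 1.0000
3 3 load 0.5556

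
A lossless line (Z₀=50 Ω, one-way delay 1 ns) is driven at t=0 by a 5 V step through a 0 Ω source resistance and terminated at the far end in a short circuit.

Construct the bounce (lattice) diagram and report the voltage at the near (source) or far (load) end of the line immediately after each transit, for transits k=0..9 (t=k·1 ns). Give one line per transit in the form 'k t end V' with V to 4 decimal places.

0 0 source 5.0000
1 1 load 0.0000
2 2 source 5.0000
3 3 load 0.0000
4 4 source 5.0000
5 5 load 0.0000
6 6 source 5.0000
7 7 load 0.0000
8 8 source 5.0000
9 9 load 0.0000

Γ_L=-1.000000, Γ_S=-1.000000; launch V₁=5·50/50=5.000000
k=0 src: V=5.0000
k=1 load: inc=5.000000, refl=5.000000·-1.000000=-5.0000; V=0.000000+5.000000+-5.000000=0.0000
k=2 src: inc=-5.000000, refl=-5.000000·-1.000000=5.0000; V=5.000000+-5.000000+5.000000=5.0000
k=3 load: inc=5.000000, refl=5.000000·-1.000000=-5.0000; V=0.000000+5.000000+-5.000000=0.0000
k=4 src: inc=-5.000000, refl=-5.000000·-1.000000=5.0000; V=5.000000+-5.000000+5.000000=5.0000
k=5 load: inc=5.000000, refl=5.000000·-1.000000=-5.0000; V=0.000000+5.000000+-5.000000=0.0000
k=6 src: inc=-5.000000, refl=-5.000000·-1.000000=5.0000; V=5.000000+-5.000000+5.000000=5.0000
k=7 load: inc=5.000000, refl=5.000000·-1.000000=-5.0000; V=0.000000+5.000000+-5.000000=0.0000
k=8 src: inc=-5.000000, refl=-5.000000·-1.000000=5.0000; V=5.000000+-5.000000+5.000000=5.0000
k=9 load: inc=5.000000, refl=5.000000·-1.000000=-5.0000; V=0.000000+5.000000+-5.000000=0.0000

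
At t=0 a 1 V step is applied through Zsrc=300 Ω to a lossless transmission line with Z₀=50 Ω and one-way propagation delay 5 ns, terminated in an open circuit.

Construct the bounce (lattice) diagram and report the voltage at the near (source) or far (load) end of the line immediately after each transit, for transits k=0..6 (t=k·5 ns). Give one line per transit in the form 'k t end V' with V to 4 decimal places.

0 0 source 0.1429
1 5 load 0.2857
2 10 source 0.3878
3 15 load 0.4898
4 20 source 0.5627
5 25 load 0.6356
6 30 source 0.6876

Γ_L=1.000000, Γ_S=0.714286; launch V₁=1·50/350=0.142857
k=0 src: V=0.1429
k=1 load: inc=0.142857, refl=0.142857·1.000000=0.1429; V=0.000000+0.142857+0.142857=0.2857
k=2 src: inc=0.142857, refl=0.142857·0.714286=0.1020; V=0.142857+0.142857+0.102041=0.3878
k=3 load: inc=0.102041, refl=0.102041·1.000000=0.1020; V=0.285714+0.102041+0.102041=0.4898
k=4 src: inc=0.102041, refl=0.102041·0.714286=0.0729; V=0.387755+0.102041+0.072886=0.5627
k=5 load: inc=0.072886, refl=0.072886·1.000000=0.0729; V=0.489796+0.072886+0.072886=0.6356
k=6 src: inc=0.072886, refl=0.072886·0.714286=0.0521; V=0.562682+0.072886+0.052062=0.6876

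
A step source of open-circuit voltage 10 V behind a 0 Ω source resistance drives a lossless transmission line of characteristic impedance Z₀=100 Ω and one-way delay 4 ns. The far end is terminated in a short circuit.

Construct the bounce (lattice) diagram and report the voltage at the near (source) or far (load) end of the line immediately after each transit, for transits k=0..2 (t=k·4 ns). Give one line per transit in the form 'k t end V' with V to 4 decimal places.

0 0 source 10.0000
1 4 load 0.0000
2 8 source 10.0000

Γ_L=-1.000000, Γ_S=-1.000000; launch V₁=10·100/100=10.000000
k=0 src: V=10.0000
k=1 load: inc=10.000000, refl=10.000000·-1.000000=-10.0000; V=0.000000+10.000000+-10.000000=0.0000
k=2 src: inc=-10.000000, refl=-10.000000·-1.000000=10.0000; V=10.000000+-10.000000+10.000000=10.0000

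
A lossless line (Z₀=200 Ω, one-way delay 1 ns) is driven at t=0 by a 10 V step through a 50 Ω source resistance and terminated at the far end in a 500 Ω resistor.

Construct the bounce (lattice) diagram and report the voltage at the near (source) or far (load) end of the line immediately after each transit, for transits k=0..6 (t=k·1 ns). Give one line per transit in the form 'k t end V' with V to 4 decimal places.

0 0 source 8.0000
1 1 load 11.4286
2 2 source 9.3714
3 3 load 8.4898
4 4 source 9.0188
5 5 load 9.2455
6 6 source 9.1095

Γ_L=0.428571, Γ_S=-0.600000; launch V₁=10·200/250=8.000000
k=0 src: V=8.0000
k=1 load: inc=8.000000, refl=8.000000·0.428571=3.4286; V=0.000000+8.000000+3.428571=11.4286
k=2 src: inc=3.428571, refl=3.428571·-0.600000=-2.0571; V=8.000000+3.428571+-2.057143=9.3714
k=3 load: inc=-2.057143, refl=-2.057143·0.428571=-0.8816; V=11.428571+-2.057143+-0.881633=8.4898
k=4 src: inc=-0.881633, refl=-0.881633·-0.600000=0.5290; V=9.371429+-0.881633+0.528980=9.0188
k=5 load: inc=0.528980, refl=0.528980·0.428571=0.2267; V=8.489796+0.528980+0.226706=9.2455
k=6 src: inc=0.226706, refl=0.226706·-0.600000=-0.1360; V=9.018776+0.226706+-0.136023=9.1095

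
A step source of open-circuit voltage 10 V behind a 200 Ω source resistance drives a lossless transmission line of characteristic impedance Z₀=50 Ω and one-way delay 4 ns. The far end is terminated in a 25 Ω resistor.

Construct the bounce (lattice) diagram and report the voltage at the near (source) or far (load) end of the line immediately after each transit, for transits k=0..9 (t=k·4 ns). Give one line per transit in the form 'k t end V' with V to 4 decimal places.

Γ_L=-0.333333, Γ_S=0.600000; launch V₁=10·50/250=2.000000
k=0 src: V=2.0000
k=1 load: inc=2.000000, refl=2.000000·-0.333333=-0.6667; V=0.000000+2.000000+-0.666667=1.3333
k=2 src: inc=-0.666667, refl=-0.666667·0.600000=-0.4000; V=2.000000+-0.666667+-0.400000=0.9333
k=3 load: inc=-0.400000, refl=-0.400000·-0.333333=0.1333; V=1.333333+-0.400000+0.133333=1.0667
k=4 src: inc=0.133333, refl=0.133333·0.600000=0.0800; V=0.933333+0.133333+0.080000=1.1467
k=5 load: inc=0.080000, refl=0.080000·-0.333333=-0.0267; V=1.066667+0.080000+-0.026667=1.1200
k=6 src: inc=-0.026667, refl=-0.026667·0.600000=-0.0160; V=1.146667+-0.026667+-0.016000=1.1040
k=7 load: inc=-0.016000, refl=-0.016000·-0.333333=0.0053; V=1.120000+-0.016000+0.005333=1.1093
k=8 src: inc=0.005333, refl=0.005333·0.600000=0.0032; V=1.104000+0.005333+0.003200=1.1125
k=9 load: inc=0.003200, refl=0.003200·-0.333333=-0.0011; V=1.109333+0.003200+-0.001067=1.1115

0 0 source 2.0000
1 4 load 1.3333
2 8 source 0.9333
3 12 load 1.0667
4 16 source 1.1467
5 20 load 1.1200
6 24 source 1.1040
7 28 load 1.1093
8 32 source 1.1125
9 36 load 1.1115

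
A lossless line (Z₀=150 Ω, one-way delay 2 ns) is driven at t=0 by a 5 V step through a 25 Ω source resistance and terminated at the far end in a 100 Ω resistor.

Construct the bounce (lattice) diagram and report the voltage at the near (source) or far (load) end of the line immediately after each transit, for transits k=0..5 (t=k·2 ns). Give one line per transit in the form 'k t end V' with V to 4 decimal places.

0 0 source 4.2857
1 2 load 3.4286
2 4 source 4.0408
3 6 load 3.9184
4 8 source 4.0058
5 10 load 3.9883

Γ_L=-0.200000, Γ_S=-0.714286; launch V₁=5·150/175=4.285714
k=0 src: V=4.2857
k=1 load: inc=4.285714, refl=4.285714·-0.200000=-0.8571; V=0.000000+4.285714+-0.857143=3.4286
k=2 src: inc=-0.857143, refl=-0.857143·-0.714286=0.6122; V=4.285714+-0.857143+0.612245=4.0408
k=3 load: inc=0.612245, refl=0.612245·-0.200000=-0.1224; V=3.428571+0.612245+-0.122449=3.9184
k=4 src: inc=-0.122449, refl=-0.122449·-0.714286=0.0875; V=4.040816+-0.122449+0.087464=4.0058
k=5 load: inc=0.087464, refl=0.087464·-0.200000=-0.0175; V=3.918367+0.087464+-0.017493=3.9883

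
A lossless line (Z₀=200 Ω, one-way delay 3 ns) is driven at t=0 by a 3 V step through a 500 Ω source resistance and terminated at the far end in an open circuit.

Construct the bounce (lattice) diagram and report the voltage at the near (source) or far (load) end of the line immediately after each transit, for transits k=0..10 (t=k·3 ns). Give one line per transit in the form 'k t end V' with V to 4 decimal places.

0 0 source 0.8571
1 3 load 1.7143
2 6 source 2.0816
3 9 load 2.4490
4 12 source 2.6064
5 15 load 2.7638
6 18 source 2.8313
7 21 load 2.8988
8 24 source 2.9277
9 27 load 2.9566
10 30 source 2.9690

Γ_L=1.000000, Γ_S=0.428571; launch V₁=3·200/700=0.857143
k=0 src: V=0.8571
k=1 load: inc=0.857143, refl=0.857143·1.000000=0.8571; V=0.000000+0.857143+0.857143=1.7143
k=2 src: inc=0.857143, refl=0.857143·0.428571=0.3673; V=0.857143+0.857143+0.367347=2.0816
k=3 load: inc=0.367347, refl=0.367347·1.000000=0.3673; V=1.714286+0.367347+0.367347=2.4490
k=4 src: inc=0.367347, refl=0.367347·0.428571=0.1574; V=2.081633+0.367347+0.157434=2.6064
k=5 load: inc=0.157434, refl=0.157434·1.000000=0.1574; V=2.448980+0.157434+0.157434=2.7638
k=6 src: inc=0.157434, refl=0.157434·0.428571=0.0675; V=2.606414+0.157434+0.067472=2.8313
k=7 load: inc=0.067472, refl=0.067472·1.000000=0.0675; V=2.763848+0.067472+0.067472=2.8988
k=8 src: inc=0.067472, refl=0.067472·0.428571=0.0289; V=2.831320+0.067472+0.028917=2.9277
k=9 load: inc=0.028917, refl=0.028917·1.000000=0.0289; V=2.898792+0.028917+0.028917=2.9566
k=10 src: inc=0.028917, refl=0.028917·0.428571=0.0124; V=2.927709+0.028917+0.012393=2.9690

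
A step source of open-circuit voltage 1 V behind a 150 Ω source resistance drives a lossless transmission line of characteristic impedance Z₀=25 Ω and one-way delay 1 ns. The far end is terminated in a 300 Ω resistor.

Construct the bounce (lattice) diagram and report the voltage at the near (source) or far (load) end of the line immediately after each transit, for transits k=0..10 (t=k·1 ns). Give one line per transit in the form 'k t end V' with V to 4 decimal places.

Γ_L=0.846154, Γ_S=0.714286; launch V₁=1·25/175=0.142857
k=0 src: V=0.1429
k=1 load: inc=0.142857, refl=0.142857·0.846154=0.1209; V=0.000000+0.142857+0.120879=0.2637
k=2 src: inc=0.120879, refl=0.120879·0.714286=0.0863; V=0.142857+0.120879+0.086342=0.3501
k=3 load: inc=0.086342, refl=0.086342·0.846154=0.0731; V=0.263736+0.086342+0.073059=0.4231
k=4 src: inc=0.073059, refl=0.073059·0.714286=0.0522; V=0.350078+0.073059+0.052185=0.4753
k=5 load: inc=0.052185, refl=0.052185·0.846154=0.0442; V=0.423137+0.052185+0.044156=0.5195
k=6 src: inc=0.044156, refl=0.044156·0.714286=0.0315; V=0.475322+0.044156+0.031540=0.5510
k=7 load: inc=0.031540, refl=0.031540·0.846154=0.0267; V=0.519479+0.031540+0.026688=0.5777
k=8 src: inc=0.026688, refl=0.026688·0.714286=0.0191; V=0.551019+0.026688+0.019063=0.5968
k=9 load: inc=0.019063, refl=0.019063·0.846154=0.0161; V=0.577707+0.019063+0.016130=0.6129
k=10 src: inc=0.016130, refl=0.016130·0.714286=0.0115; V=0.596770+0.016130+0.011521=0.6244

0 0 source 0.1429
1 1 load 0.2637
2 2 source 0.3501
3 3 load 0.4231
4 4 source 0.4753
5 5 load 0.5195
6 6 source 0.5510
7 7 load 0.5777
8 8 source 0.5968
9 9 load 0.6129
10 10 source 0.6244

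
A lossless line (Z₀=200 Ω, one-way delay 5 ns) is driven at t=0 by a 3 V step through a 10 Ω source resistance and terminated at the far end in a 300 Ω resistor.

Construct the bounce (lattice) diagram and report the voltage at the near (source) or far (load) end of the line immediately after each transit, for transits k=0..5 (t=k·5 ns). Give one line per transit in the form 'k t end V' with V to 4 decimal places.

Γ_L=0.200000, Γ_S=-0.904762; launch V₁=3·200/210=2.857143
k=0 src: V=2.8571
k=1 load: inc=2.857143, refl=2.857143·0.200000=0.5714; V=0.000000+2.857143+0.571429=3.4286
k=2 src: inc=0.571429, refl=0.571429·-0.904762=-0.5170; V=2.857143+0.571429+-0.517007=2.9116
k=3 load: inc=-0.517007, refl=-0.517007·0.200000=-0.1034; V=3.428571+-0.517007+-0.103401=2.8082
k=4 src: inc=-0.103401, refl=-0.103401·-0.904762=0.0936; V=2.911565+-0.103401+0.093554=2.9017
k=5 load: inc=0.093554, refl=0.093554·0.200000=0.0187; V=2.808163+0.093554+0.018711=2.9204

0 0 source 2.8571
1 5 load 3.4286
2 10 source 2.9116
3 15 load 2.8082
4 20 source 2.9017
5 25 load 2.9204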